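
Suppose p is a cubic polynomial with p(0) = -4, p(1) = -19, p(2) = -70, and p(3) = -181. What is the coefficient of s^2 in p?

-6

Write p(s) = as^3 + bs^2 + cs + d. Substituting each data point gives a linear system:
  d = -4
  a + b + c + d = -19
  8a + 4b + 2c + d = -70
  27a + 9b + 3c + d = -181
Solving the system yields a = -4, b = -6, c = -5, d = -4.
So p(s) = -4s³ - 6s² - 5s - 4.
The coefficient of s^2 is -6.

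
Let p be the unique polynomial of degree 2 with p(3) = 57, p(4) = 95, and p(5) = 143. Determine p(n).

Write p(n) = an^2 + bn + c. Substituting each data point gives a linear system:
  9a + 3b + c = 57
  16a + 4b + c = 95
  25a + 5b + c = 143
Solving the system yields a = 5, b = 3, c = 3.
So p(n) = 5n^2 + 3n + 3.
Check: p(5) = 143. ✓

p(n) = 5n^2 + 3n + 3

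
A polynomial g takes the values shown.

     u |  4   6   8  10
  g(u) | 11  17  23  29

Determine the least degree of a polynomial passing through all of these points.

1

Forward differences of the values at u = 4, 6, 8, 10:
  g  : 11  17  23  29
  Δ  : 6  6  6
  Δ^2: 0  0
  Δ^3: 0
The first differences are constant (6) and nonzero, while all higher differences vanish, so the minimal degree is 1.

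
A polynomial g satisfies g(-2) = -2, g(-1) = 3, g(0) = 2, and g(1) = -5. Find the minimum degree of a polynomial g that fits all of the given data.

2

Forward differences of the values at u = -2, -1, 0, 1:
  g  : -2  3  2  -5
  Δ  : 5  -1  -7
  Δ^2: -6  -6
  Δ^3: 0
The second differences are constant (-6) and nonzero, while all higher differences vanish, so the minimal degree is 2.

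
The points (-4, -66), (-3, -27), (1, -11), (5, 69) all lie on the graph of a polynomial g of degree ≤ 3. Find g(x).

g(x) = x^3 - x^2 - 5x - 6

Using the Lagrange interpolation formula with nodes -4, -3, 1, 5:
  L_0(x) = (x + 3)(x - 1)(x - 5) / -45
  L_1(x) = (x + 4)(x - 1)(x - 5) / 32
  L_2(x) = (x + 4)(x + 3)(x - 5) / -80
  L_3(x) = (x + 4)(x + 3)(x - 1) / 288
Then g(x) = -66·L_0(x) - 27·L_1(x) - 11·L_2(x) + 69·L_3(x).
Expanding and collecting terms gives g(x) = x³ - x² - 5x - 6.
Check: g(-3) = -27. ✓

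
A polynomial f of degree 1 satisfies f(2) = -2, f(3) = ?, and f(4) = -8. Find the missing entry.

-5

The 2 known points determine the degree-1 polynomial uniquely.
Write f(x) = ax + b. Substituting each data point gives a linear system:
  2a + b = -2
  4a + b = -8
Solving the system yields a = -3, b = 4.
So f(x) = -3x + 4.
Then f(3) = -5.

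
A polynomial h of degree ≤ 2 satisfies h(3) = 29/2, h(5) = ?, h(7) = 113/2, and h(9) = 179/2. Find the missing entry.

On equispaced nodes a degree-2 polynomial has vanishing third forward difference, so
  - h(3) + 3·h(5) - 3·h(7) + h(9) = 0.
Substituting the known values and solving for h(5):
  3·h(5) = 189/2
  h(5) = 63/2.

63/2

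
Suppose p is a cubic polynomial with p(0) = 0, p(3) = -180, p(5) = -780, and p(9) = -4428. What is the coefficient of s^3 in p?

-6

Write p(s) = as^3 + bs^2 + cs + d. Substituting each data point gives a linear system:
  d = 0
  27a + 9b + 3c + d = -180
  125a + 25b + 5c + d = -780
  729a + 81b + 9c + d = -4428
Solving the system yields a = -6, b = 0, c = -6, d = 0.
So p(s) = -6s³ - 6s.
The leading coefficient is -6.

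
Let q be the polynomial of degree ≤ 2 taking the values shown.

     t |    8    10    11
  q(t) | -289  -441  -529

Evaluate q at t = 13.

-729

Using the Lagrange interpolation formula with nodes 8, 10, 11:
  L_0(t) = (t - 10)(t - 11) / 6
  L_1(t) = (t - 8)(t - 11) / -2
  L_2(t) = (t - 8)(t - 10) / 3
Then q(t) = -289·L_0(t) - 441·L_1(t) - 529·L_2(t).
Expanding and collecting terms gives q(t) = -4t^2 - 4t - 1.
Evaluating at t = 13: q(13) = -729.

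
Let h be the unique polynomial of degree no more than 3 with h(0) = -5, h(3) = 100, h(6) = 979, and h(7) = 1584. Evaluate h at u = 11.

6364

Using the Lagrange interpolation formula with nodes 0, 3, 6, 7:
  L_0(u) = (u - 3)(u - 6)(u - 7) / -126
  L_1(u) = u(u - 6)(u - 7) / 36
  L_2(u) = u(u - 3)(u - 7) / -18
  L_3(u) = u(u - 3)(u - 6) / 28
Then h(u) = -5·L_0(u) + 100·L_1(u) + 979·L_2(u) + 1584·L_3(u).
Expanding and collecting terms gives h(u) = 5u³ - 2u² - 4u - 5.
Evaluating at u = 11: h(11) = 6364.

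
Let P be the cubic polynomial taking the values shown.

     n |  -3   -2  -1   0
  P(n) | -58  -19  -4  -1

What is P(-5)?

Write P(n) = an^3 + bn^2 + cn + d. Substituting each data point gives a linear system:
  -27a + 9b - 3c + d = -58
  -8a + 4b - 2c + d = -19
  -a + b - c + d = -4
  d = -1
Solving the system yields a = 2, b = 0, c = 1, d = -1.
So P(n) = 2n³ + n - 1.
Then P(-5) = -256.

-256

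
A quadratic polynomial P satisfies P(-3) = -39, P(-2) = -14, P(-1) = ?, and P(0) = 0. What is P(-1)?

The 3 known points determine the degree-2 polynomial uniquely.
Write P(u) = au^2 + bu + c. Substituting each data point gives a linear system:
  9a - 3b + c = -39
  4a - 2b + c = -14
  c = 0
Solving the system yields a = -6, b = -5, c = 0.
So P(u) = -6u² - 5u.
Then P(-1) = -1.

-1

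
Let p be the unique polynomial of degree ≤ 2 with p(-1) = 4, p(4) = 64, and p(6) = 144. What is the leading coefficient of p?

Write p(t) = at^2 + bt + c. Substituting each data point gives a linear system:
  a - b + c = 4
  16a + 4b + c = 64
  36a + 6b + c = 144
Solving the system yields a = 4, b = 0, c = 0.
So p(t) = 4t^2.
The leading coefficient is 4.

4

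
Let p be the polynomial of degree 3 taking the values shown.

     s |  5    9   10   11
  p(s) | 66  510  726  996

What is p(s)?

Write p(s) = as^3 + bs^2 + cs + d. Substituting each data point gives a linear system:
  125a + 25b + 5c + d = 66
  729a + 81b + 9c + d = 510
  1000a + 100b + 10c + d = 726
  1331a + 121b + 11c + d = 996
Solving the system yields a = 1, b = -3, c = 2, d = 6.
So p(s) = s³ - 3s² + 2s + 6.
Check: p(10) = 726. ✓

p(s) = s^3 - 3s^2 + 2s + 6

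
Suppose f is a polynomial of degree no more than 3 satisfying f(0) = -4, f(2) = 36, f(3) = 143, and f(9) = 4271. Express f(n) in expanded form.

f(n) = 6n^3 - n^2 - 2n - 4

Write f(n) = an^3 + bn^2 + cn + d. Substituting each data point gives a linear system:
  d = -4
  8a + 4b + 2c + d = 36
  27a + 9b + 3c + d = 143
  729a + 81b + 9c + d = 4271
Solving the system yields a = 6, b = -1, c = -2, d = -4.
So f(n) = 6n³ - n² - 2n - 4.
Check: f(0) = -4. ✓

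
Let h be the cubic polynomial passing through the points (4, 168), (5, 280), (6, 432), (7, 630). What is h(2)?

40

Forward differences of the values at u = 4, 5, 6, 7:
  h  : 168  280  432  630
  Δ  : 112  152  198
  Δ^2: 40  46
  Δ^3: 6
The third differences are constant, confirming degree 3.
Interpolating (Newton forward form) and evaluating at u = 2 gives h(2) = 40.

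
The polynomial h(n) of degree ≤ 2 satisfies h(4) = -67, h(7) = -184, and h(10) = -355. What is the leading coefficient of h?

Write h(n) = an^2 + bn + c. Substituting each data point gives a linear system:
  16a + 4b + c = -67
  49a + 7b + c = -184
  100a + 10b + c = -355
Solving the system yields a = -3, b = -6, c = 5.
So h(n) = -3n^2 - 6n + 5.
The leading coefficient is -3.

-3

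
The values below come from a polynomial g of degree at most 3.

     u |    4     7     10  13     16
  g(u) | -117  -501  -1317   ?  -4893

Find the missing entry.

The 4 known points determine the degree-3 polynomial uniquely.
Write g(u) = au^3 + bu^2 + cu + d. Substituting each data point gives a linear system:
  64a + 16b + 4c + d = -117
  343a + 49b + 7c + d = -501
  1000a + 100b + 10c + d = -1317
  4096a + 256b + 16c + d = -4893
Solving the system yields a = -1, b = -3, c = -2, d = 3.
So g(u) = -u^3 - 3u^2 - 2u + 3.
Then g(13) = -2727.

-2727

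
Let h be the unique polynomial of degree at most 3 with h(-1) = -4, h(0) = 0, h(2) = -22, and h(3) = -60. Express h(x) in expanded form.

h(x) = -x^3 - 4x^2 + x

Write h(x) = ax^3 + bx^2 + cx + d. Substituting each data point gives a linear system:
  -a + b - c + d = -4
  d = 0
  8a + 4b + 2c + d = -22
  27a + 9b + 3c + d = -60
Solving the system yields a = -1, b = -4, c = 1, d = 0.
So h(x) = -x³ - 4x² + x.
Check: h(0) = 0. ✓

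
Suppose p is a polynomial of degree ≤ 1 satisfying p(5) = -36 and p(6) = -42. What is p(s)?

Using the Lagrange interpolation formula with nodes 5, 6:
  L_0(s) = (s - 6) / -1
  L_1(s) = (s - 5) / 1
Then p(s) = -36·L_0(s) - 42·L_1(s).
Expanding and collecting terms gives p(s) = -6s - 6.
Check: p(5) = -36. ✓

p(s) = -6s - 6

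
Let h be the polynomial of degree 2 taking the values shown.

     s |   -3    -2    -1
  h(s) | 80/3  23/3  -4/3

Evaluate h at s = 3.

188/3

Write h(s) = as^2 + bs + c. Substituting each data point gives a linear system:
  9a - 3b + c = 80/3
  4a - 2b + c = 23/3
  a - b + c = -4/3
Solving the system yields a = 5, b = 6, c = -1/3.
So h(s) = 5s^2 + 6s - 1/3.
Then h(3) = 188/3.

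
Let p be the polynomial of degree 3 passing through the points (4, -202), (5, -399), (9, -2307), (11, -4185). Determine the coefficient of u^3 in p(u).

Write p(u) = au^3 + bu^2 + cu + d. Substituting each data point gives a linear system:
  64a + 16b + 4c + d = -202
  125a + 25b + 5c + d = -399
  729a + 81b + 9c + d = -2307
  1331a + 121b + 11c + d = -4185
Solving the system yields a = -3, b = -2, c = 4, d = 6.
So p(u) = -3u³ - 2u² + 4u + 6.
The leading coefficient is -3.

-3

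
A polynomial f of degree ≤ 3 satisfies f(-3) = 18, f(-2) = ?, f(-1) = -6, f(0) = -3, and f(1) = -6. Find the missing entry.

On equispaced nodes a degree-3 polynomial has vanishing fourth forward difference, so
  f(-3) - 4·f(-2) + 6·f(-1) - 4·f(0) + f(1) = 0.
Substituting the known values and solving for f(-2):
  -4·f(-2) = 12
  f(-2) = -3.

-3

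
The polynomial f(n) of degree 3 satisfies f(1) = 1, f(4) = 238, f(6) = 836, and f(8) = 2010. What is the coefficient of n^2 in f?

0

Write f(n) = an^3 + bn^2 + cn + d. Substituting each data point gives a linear system:
  a + b + c + d = 1
  64a + 16b + 4c + d = 238
  216a + 36b + 6c + d = 836
  512a + 64b + 8c + d = 2010
Solving the system yields a = 4, b = 0, c = -5, d = 2.
So f(n) = 4n^3 - 5n + 2.
The coefficient of n^2 is 0.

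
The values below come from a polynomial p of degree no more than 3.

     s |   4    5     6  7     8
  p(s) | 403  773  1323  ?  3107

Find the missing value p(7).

On equispaced nodes a degree-3 polynomial has vanishing fourth forward difference, so
  p(4) - 4·p(5) + 6·p(6) - 4·p(7) + p(8) = 0.
Substituting the known values and solving for p(7):
  -4·p(7) = -8356
  p(7) = 2089.

2089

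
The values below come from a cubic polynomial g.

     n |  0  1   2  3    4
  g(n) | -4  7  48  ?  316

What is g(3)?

On equispaced nodes a degree-3 polynomial has vanishing fourth forward difference, so
  g(0) - 4·g(1) + 6·g(2) - 4·g(3) + g(4) = 0.
Substituting the known values and solving for g(3):
  -4·g(3) = -572
  g(3) = 143.

143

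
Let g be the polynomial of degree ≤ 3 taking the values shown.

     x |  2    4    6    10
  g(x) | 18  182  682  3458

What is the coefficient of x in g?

6

Write g(x) = ax^3 + bx^2 + cx + d. Substituting each data point gives a linear system:
  8a + 4b + 2c + d = 18
  64a + 16b + 4c + d = 182
  216a + 36b + 6c + d = 682
  1000a + 100b + 10c + d = 3458
Solving the system yields a = 4, b = -6, c = 6, d = -2.
So g(x) = 4x^3 - 6x^2 + 6x - 2.
The coefficient of x is 6.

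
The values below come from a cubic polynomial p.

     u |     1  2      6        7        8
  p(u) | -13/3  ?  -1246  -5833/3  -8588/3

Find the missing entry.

-158/3

The 4 known points determine the degree-3 polynomial uniquely.
Write p(u) = au^3 + bu^2 + cu + d. Substituting each data point gives a linear system:
  a + b + c + d = -13/3
  216a + 36b + 6c + d = -1246
  343a + 49b + 7c + d = -5833/3
  512a + 64b + 8c + d = -8588/3
Solving the system yields a = -5, b = -5, c = 5/3, d = 4.
So p(u) = -5u^3 - 5u^2 + (5/3)u + 4.
Then p(2) = -158/3.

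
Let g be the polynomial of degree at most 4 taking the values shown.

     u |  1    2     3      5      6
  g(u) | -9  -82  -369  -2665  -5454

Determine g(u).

Write g(u) = au^4 + bu^3 + cu^2 + du + e. Substituting each data point gives a linear system:
  a + b + c + d + e = -9
  16a + 8b + 4c + 2d + e = -82
  81a + 27b + 9c + 3d + e = -369
  625a + 125b + 25c + 5d + e = -2665
  1296a + 216b + 36c + 6d + e = -5454
Solving the system yields a = -4, b = -1, c = -1, d = -3, e = 0.
So g(u) = -4u^4 - u^3 - u^2 - 3u.
Check: g(1) = -9. ✓

g(u) = -4u^4 - u^3 - u^2 - 3u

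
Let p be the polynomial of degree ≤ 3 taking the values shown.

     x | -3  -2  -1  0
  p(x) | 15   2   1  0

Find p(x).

Write p(x) = ax^3 + bx^2 + cx + d. Substituting each data point gives a linear system:
  -27a + 9b - 3c + d = 15
  -8a + 4b - 2c + d = 2
  -a + b - c + d = 1
  d = 0
Solving the system yields a = -2, b = -6, c = -5, d = 0.
So p(x) = -2x^3 - 6x^2 - 5x.
Check: p(0) = 0. ✓

p(x) = -2x^3 - 6x^2 - 5x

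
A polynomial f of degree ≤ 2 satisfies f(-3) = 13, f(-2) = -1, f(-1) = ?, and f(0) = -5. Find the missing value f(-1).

-7

On equispaced nodes a degree-2 polynomial has vanishing third forward difference, so
  - f(-3) + 3·f(-2) - 3·f(-1) + f(0) = 0.
Substituting the known values and solving for f(-1):
  -3·f(-1) = 21
  f(-1) = -7.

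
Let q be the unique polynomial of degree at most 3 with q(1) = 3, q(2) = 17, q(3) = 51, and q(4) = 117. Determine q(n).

Write q(n) = an^3 + bn^2 + cn + d. Substituting each data point gives a linear system:
  a + b + c + d = 3
  8a + 4b + 2c + d = 17
  27a + 9b + 3c + d = 51
  64a + 16b + 4c + d = 117
Solving the system yields a = 2, b = -2, c = 6, d = -3.
So q(n) = 2n^3 - 2n^2 + 6n - 3.
Check: q(4) = 117. ✓

q(n) = 2n^3 - 2n^2 + 6n - 3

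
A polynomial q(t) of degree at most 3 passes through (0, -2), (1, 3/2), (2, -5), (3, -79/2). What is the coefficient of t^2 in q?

4

Write q(t) = at^3 + bt^2 + ct + d. Substituting each data point gives a linear system:
  d = -2
  a + b + c + d = 3/2
  8a + 4b + 2c + d = -5
  27a + 9b + 3c + d = -79/2
Solving the system yields a = -3, b = 4, c = 5/2, d = -2.
So q(t) = -3t^3 + 4t^2 + (5/2)t - 2.
The coefficient of t^2 is 4.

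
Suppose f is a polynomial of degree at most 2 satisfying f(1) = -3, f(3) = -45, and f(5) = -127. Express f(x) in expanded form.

f(x) = -5x^2 - x + 3

Write f(x) = ax^2 + bx + c. Substituting each data point gives a linear system:
  a + b + c = -3
  9a + 3b + c = -45
  25a + 5b + c = -127
Solving the system yields a = -5, b = -1, c = 3.
So f(x) = -5x² - x + 3.
Check: f(3) = -45. ✓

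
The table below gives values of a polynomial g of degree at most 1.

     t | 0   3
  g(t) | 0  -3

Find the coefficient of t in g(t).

-1

Write g(t) = at + b. Substituting each data point gives a linear system:
  b = 0
  3a + b = -3
Solving the system yields a = -1, b = 0.
So g(t) = -t.
The leading coefficient is -1.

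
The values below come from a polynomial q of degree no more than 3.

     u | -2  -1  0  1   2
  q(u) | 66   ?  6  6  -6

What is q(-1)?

The 4 known points determine the degree-3 polynomial uniquely.
Write q(u) = au^3 + bu^2 + cu + d. Substituting each data point gives a linear system:
  -8a + 4b - 2c + d = 66
  d = 6
  a + b + c + d = 6
  8a + 4b + 2c + d = -6
Solving the system yields a = -4, b = 6, c = -2, d = 6.
So q(u) = -4u^3 + 6u^2 - 2u + 6.
Then q(-1) = 18.

18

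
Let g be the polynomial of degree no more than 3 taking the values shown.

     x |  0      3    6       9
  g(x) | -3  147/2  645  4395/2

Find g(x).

g(x) = 3x^3 + (1/2)x^2 - 3x - 3

Using the Lagrange interpolation formula with nodes 0, 3, 6, 9:
  L_0(x) = (x - 3)(x - 6)(x - 9) / -162
  L_1(x) = x(x - 6)(x - 9) / 54
  L_2(x) = x(x - 3)(x - 9) / -54
  L_3(x) = x(x - 3)(x - 6) / 162
Then g(x) = -3·L_0(x) + 147/2·L_1(x) + 645·L_2(x) + 4395/2·L_3(x).
Expanding and collecting terms gives g(x) = 3x^3 + (1/2)x^2 - 3x - 3.
Check: g(9) = 4395/2. ✓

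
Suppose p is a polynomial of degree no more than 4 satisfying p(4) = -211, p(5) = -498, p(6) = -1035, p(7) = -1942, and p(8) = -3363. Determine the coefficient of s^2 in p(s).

Write p(s) = as^4 + bs^3 + cs^2 + ds + e. Substituting each data point gives a linear system:
  256a + 64b + 16c + 4d + e = -211
  625a + 125b + 25c + 5d + e = -498
  1296a + 216b + 36c + 6d + e = -1035
  2401a + 343b + 49c + 7d + e = -1942
  4096a + 512b + 64c + 8d + e = -3363
Solving the system yields a = -1, b = 2, c = -4, d = -4, e = -3.
So p(s) = -s^4 + 2s^3 - 4s^2 - 4s - 3.
The coefficient of s^2 is -4.

-4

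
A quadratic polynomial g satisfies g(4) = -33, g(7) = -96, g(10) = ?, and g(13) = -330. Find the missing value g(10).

On equispaced nodes a degree-2 polynomial has vanishing third forward difference, so
  - g(4) + 3·g(7) - 3·g(10) + g(13) = 0.
Substituting the known values and solving for g(10):
  -3·g(10) = 585
  g(10) = -195.

-195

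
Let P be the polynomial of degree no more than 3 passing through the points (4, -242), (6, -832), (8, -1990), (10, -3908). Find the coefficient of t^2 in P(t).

1

Write P(t) = at^3 + bt^2 + ct + d. Substituting each data point gives a linear system:
  64a + 16b + 4c + d = -242
  216a + 36b + 6c + d = -832
  512a + 64b + 8c + d = -1990
  1000a + 100b + 10c + d = -3908
Solving the system yields a = -4, b = 1, c = -1, d = 2.
So P(t) = -4t³ + t² - t + 2.
The coefficient of t^2 is 1.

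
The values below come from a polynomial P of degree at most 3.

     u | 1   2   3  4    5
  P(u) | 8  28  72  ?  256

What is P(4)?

146

On equispaced nodes a degree-3 polynomial has vanishing fourth forward difference, so
  P(1) - 4·P(2) + 6·P(3) - 4·P(4) + P(5) = 0.
Substituting the known values and solving for P(4):
  -4·P(4) = -584
  P(4) = 146.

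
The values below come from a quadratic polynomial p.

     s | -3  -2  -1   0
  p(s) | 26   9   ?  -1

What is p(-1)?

0

On equispaced nodes a degree-2 polynomial has vanishing third forward difference, so
  - p(-3) + 3·p(-2) - 3·p(-1) + p(0) = 0.
Substituting the known values and solving for p(-1):
  -3·p(-1) = 0
  p(-1) = 0.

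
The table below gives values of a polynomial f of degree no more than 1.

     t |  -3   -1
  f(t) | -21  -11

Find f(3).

Write f(t) = at + b. Substituting each data point gives a linear system:
  -3a + b = -21
  -a + b = -11
Solving the system yields a = 5, b = -6.
So f(t) = 5t - 6.
Then f(3) = 9.

9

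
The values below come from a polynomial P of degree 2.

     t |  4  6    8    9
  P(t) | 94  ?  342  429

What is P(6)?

The 3 known points determine the degree-2 polynomial uniquely.
Write P(t) = at^2 + bt + c. Substituting each data point gives a linear system:
  16a + 4b + c = 94
  64a + 8b + c = 342
  81a + 9b + c = 429
Solving the system yields a = 5, b = 2, c = 6.
So P(t) = 5t^2 + 2t + 6.
Then P(6) = 198.

198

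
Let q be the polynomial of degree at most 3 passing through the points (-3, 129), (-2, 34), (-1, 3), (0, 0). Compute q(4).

-452

Using the Lagrange interpolation formula with nodes -3, -2, -1, 0:
  L_0(s) = (s + 2)(s + 1)s / -6
  L_1(s) = (s + 3)(s + 1)s / 2
  L_2(s) = (s + 3)(s + 2)s / -2
  L_3(s) = (s + 3)(s + 2)(s + 1) / 6
Then q(s) = 129·L_0(s) + 34·L_1(s) + 3·L_2(s) + 0·L_3(s).
Expanding and collecting terms gives q(s) = -6s^3 - 4s^2 - s.
Evaluating at s = 4: q(4) = -452.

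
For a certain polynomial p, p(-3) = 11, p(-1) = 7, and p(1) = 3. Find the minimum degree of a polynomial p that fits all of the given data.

Forward differences of the values at t = -3, -1, 1:
  p  : 11  7  3
  Δ  : -4  -4
  Δ^2: 0
The first differences are constant (-4) and nonzero, while all higher differences vanish, so the minimal degree is 1.

1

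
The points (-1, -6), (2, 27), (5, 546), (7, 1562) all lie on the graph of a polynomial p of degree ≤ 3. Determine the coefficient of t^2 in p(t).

Write p(t) = at^3 + bt^2 + ct + d. Substituting each data point gives a linear system:
  -a + b - c + d = -6
  8a + 4b + 2c + d = 27
  125a + 25b + 5c + d = 546
  343a + 49b + 7c + d = 1562
Solving the system yields a = 5, b = -3, c = -1, d = 1.
So p(t) = 5t³ - 3t² - t + 1.
The coefficient of t^2 is -3.

-3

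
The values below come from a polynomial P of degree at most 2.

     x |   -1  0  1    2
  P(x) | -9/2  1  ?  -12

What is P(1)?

On equispaced nodes a degree-2 polynomial has vanishing third forward difference, so
  - P(-1) + 3·P(0) - 3·P(1) + P(2) = 0.
Substituting the known values and solving for P(1):
  -3·P(1) = 9/2
  P(1) = -3/2.

-3/2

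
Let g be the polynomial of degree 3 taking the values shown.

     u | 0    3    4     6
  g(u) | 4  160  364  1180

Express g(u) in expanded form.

Using the Lagrange interpolation formula with nodes 0, 3, 4, 6:
  L_0(u) = (u - 3)(u - 4)(u - 6) / -72
  L_1(u) = u(u - 4)(u - 6) / 9
  L_2(u) = u(u - 3)(u - 6) / -8
  L_3(u) = u(u - 3)(u - 4) / 36
Then g(u) = 4·L_0(u) + 160·L_1(u) + 364·L_2(u) + 1180·L_3(u).
Expanding and collecting terms gives g(u) = 5u^3 + 3u^2 - 2u + 4.
Check: g(6) = 1180. ✓

g(u) = 5u^3 + 3u^2 - 2u + 4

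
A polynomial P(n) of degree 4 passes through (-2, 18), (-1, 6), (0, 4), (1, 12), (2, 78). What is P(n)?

Using the Lagrange interpolation formula with nodes -2, -1, 0, 1, 2:
  L_0(n) = (n + 1)n(n - 1)(n - 2) / 24
  L_1(n) = (n + 2)n(n - 1)(n - 2) / -6
  L_2(n) = (n + 2)(n + 1)(n - 1)(n - 2) / 4
  L_3(n) = (n + 2)(n + 1)n(n - 2) / -6
  L_4(n) = (n + 2)(n + 1)n(n - 1) / 24
Then P(n) = 18·L_0(n) + 6·L_1(n) + 4·L_2(n) + 12·L_3(n) + 78·L_4(n).
Expanding and collecting terms gives P(n) = 2n⁴ + 4n³ + 3n² - n + 4.
Check: P(-2) = 18. ✓

P(n) = 2n^4 + 4n^3 + 3n^2 - n + 4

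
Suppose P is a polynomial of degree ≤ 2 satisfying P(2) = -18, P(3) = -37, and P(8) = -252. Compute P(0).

-4

Write P(x) = ax^2 + bx + c. Substituting each data point gives a linear system:
  4a + 2b + c = -18
  9a + 3b + c = -37
  64a + 8b + c = -252
Solving the system yields a = -4, b = 1, c = -4.
So P(x) = -4x^2 + x - 4.
Then P(0) = -4.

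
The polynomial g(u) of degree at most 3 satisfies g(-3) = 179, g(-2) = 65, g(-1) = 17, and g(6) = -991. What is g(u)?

g(u) = -5u^3 + 3u^2 - 4u + 5

Write g(u) = au^3 + bu^2 + cu + d. Substituting each data point gives a linear system:
  -27a + 9b - 3c + d = 179
  -8a + 4b - 2c + d = 65
  -a + b - c + d = 17
  216a + 36b + 6c + d = -991
Solving the system yields a = -5, b = 3, c = -4, d = 5.
So g(u) = -5u^3 + 3u^2 - 4u + 5.
Check: g(-2) = 65. ✓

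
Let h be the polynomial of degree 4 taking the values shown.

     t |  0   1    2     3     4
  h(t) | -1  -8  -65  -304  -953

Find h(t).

Write h(t) = at^4 + bt^3 + ct^2 + dt + e. Substituting each data point gives a linear system:
  e = -1
  a + b + c + d + e = -8
  16a + 8b + 4c + 2d + e = -65
  81a + 27b + 9c + 3d + e = -304
  256a + 64b + 16c + 4d + e = -953
Solving the system yields a = -4, b = 2, c = -3, d = -2, e = -1.
So h(t) = -4t^4 + 2t^3 - 3t^2 - 2t - 1.
Check: h(4) = -953. ✓

h(t) = -4t^4 + 2t^3 - 3t^2 - 2t - 1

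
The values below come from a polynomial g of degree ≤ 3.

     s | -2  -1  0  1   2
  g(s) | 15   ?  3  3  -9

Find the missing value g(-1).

The 4 known points determine the degree-3 polynomial uniquely.
Write g(s) = as^3 + bs^2 + cs + d. Substituting each data point gives a linear system:
  -8a + 4b - 2c + d = 15
  d = 3
  a + b + c + d = 3
  8a + 4b + 2c + d = -9
Solving the system yields a = -2, b = 0, c = 2, d = 3.
So g(s) = -2s^3 + 2s + 3.
Then g(-1) = 3.

3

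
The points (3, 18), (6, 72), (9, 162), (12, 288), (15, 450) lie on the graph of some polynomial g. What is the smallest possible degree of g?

Forward differences of the values at t = 3, 6, 9, 12, 15:
  g  : 18  72  162  288  450
  Δ  : 54  90  126  162
  Δ^2: 36  36  36
  Δ^3: 0  0
  Δ^4: 0
The second differences are constant (36) and nonzero, while all higher differences vanish, so the minimal degree is 2.

2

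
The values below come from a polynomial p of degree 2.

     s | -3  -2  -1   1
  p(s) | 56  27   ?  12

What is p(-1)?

The 3 known points determine the degree-2 polynomial uniquely.
Write p(s) = as^2 + bs + c. Substituting each data point gives a linear system:
  9a - 3b + c = 56
  4a - 2b + c = 27
  a + b + c = 12
Solving the system yields a = 6, b = 1, c = 5.
So p(s) = 6s^2 + s + 5.
Then p(-1) = 10.

10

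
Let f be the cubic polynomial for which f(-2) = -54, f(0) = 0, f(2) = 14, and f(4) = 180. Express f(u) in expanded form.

f(u) = 4u^3 - 5u^2 + u

Write f(u) = au^3 + bu^2 + cu + d. Substituting each data point gives a linear system:
  -8a + 4b - 2c + d = -54
  d = 0
  8a + 4b + 2c + d = 14
  64a + 16b + 4c + d = 180
Solving the system yields a = 4, b = -5, c = 1, d = 0.
So f(u) = 4u³ - 5u² + u.
Check: f(2) = 14. ✓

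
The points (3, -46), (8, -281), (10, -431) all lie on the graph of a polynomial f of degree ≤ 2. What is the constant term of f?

Write f(t) = at^2 + bt + c. Substituting each data point gives a linear system:
  9a + 3b + c = -46
  64a + 8b + c = -281
  100a + 10b + c = -431
Solving the system yields a = -4, b = -3, c = -1.
So f(t) = -4t^2 - 3t - 1.
The constant term is -1.

-1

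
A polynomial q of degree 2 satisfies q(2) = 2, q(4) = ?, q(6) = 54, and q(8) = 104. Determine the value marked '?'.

On equispaced nodes a degree-2 polynomial has vanishing third forward difference, so
  - q(2) + 3·q(4) - 3·q(6) + q(8) = 0.
Substituting the known values and solving for q(4):
  3·q(4) = 60
  q(4) = 20.

20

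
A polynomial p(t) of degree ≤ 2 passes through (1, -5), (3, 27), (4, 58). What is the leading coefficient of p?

5

Write p(t) = at^2 + bt + c. Substituting each data point gives a linear system:
  a + b + c = -5
  9a + 3b + c = 27
  16a + 4b + c = 58
Solving the system yields a = 5, b = -4, c = -6.
So p(t) = 5t^2 - 4t - 6.
The leading coefficient is 5.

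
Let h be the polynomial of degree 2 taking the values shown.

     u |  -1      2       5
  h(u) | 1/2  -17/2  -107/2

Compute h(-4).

Using the Lagrange interpolation formula with nodes -1, 2, 5:
  L_0(u) = (u - 2)(u - 5) / 18
  L_1(u) = (u + 1)(u - 5) / -9
  L_2(u) = (u + 1)(u - 2) / 18
Then h(u) = 1/2·L_0(u) - 17/2·L_1(u) - 107/2·L_2(u).
Expanding and collecting terms gives h(u) = -2u^2 - u + 3/2.
Evaluating at u = -4: h(-4) = -53/2.

-53/2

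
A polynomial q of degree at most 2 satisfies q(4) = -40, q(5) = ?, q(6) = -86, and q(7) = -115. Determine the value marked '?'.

-61

The 3 known points determine the degree-2 polynomial uniquely.
Write q(u) = au^2 + bu + c. Substituting each data point gives a linear system:
  16a + 4b + c = -40
  36a + 6b + c = -86
  49a + 7b + c = -115
Solving the system yields a = -2, b = -3, c = 4.
So q(u) = -2u² - 3u + 4.
Then q(5) = -61.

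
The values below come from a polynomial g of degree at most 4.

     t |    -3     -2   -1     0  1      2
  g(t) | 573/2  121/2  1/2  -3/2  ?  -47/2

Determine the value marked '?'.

-11/2

On equispaced nodes a degree-4 polynomial has vanishing fifth forward difference, so
  - g(-3) + 5·g(-2) - 10·g(-1) + 10·g(0) - 5·g(1) + g(2) = 0.
Substituting the known values and solving for g(1):
  -5·g(1) = 55/2
  g(1) = -11/2.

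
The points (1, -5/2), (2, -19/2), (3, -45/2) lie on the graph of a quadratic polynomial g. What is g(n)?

Write g(n) = an^2 + bn + c. Substituting each data point gives a linear system:
  a + b + c = -5/2
  4a + 2b + c = -19/2
  9a + 3b + c = -45/2
Solving the system yields a = -3, b = 2, c = -3/2.
So g(n) = -3n^2 + 2n - 3/2.
Check: g(2) = -19/2. ✓

g(n) = -3n^2 + 2n - 3/2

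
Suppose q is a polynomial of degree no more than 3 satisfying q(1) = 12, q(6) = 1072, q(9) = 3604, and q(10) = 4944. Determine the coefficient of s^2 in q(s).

-1

Write q(s) = as^3 + bs^2 + cs + d. Substituting each data point gives a linear system:
  a + b + c + d = 12
  216a + 36b + 6c + d = 1072
  729a + 81b + 9c + d = 3604
  1000a + 100b + 10c + d = 4944
Solving the system yields a = 5, b = -1, c = 4, d = 4.
So q(s) = 5s^3 - s^2 + 4s + 4.
The coefficient of s^2 is -1.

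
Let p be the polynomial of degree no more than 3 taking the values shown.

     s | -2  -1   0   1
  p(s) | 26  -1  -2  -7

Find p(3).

Forward differences of the values at s = -2, -1, 0, 1:
  p  : 26  -1  -2  -7
  Δ  : -27  -1  -5
  Δ^2: 26  -4
  Δ^3: -30
The third differences are constant, confirming degree 3.
Interpolating (Newton forward form) and evaluating at s = 3 gives p(3) = -149.

-149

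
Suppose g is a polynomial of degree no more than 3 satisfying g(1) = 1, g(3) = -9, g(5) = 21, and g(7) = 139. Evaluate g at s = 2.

-6

Write g(s) = as^3 + bs^2 + cs + d. Substituting each data point gives a linear system:
  a + b + c + d = 1
  27a + 9b + 3c + d = -9
  125a + 25b + 5c + d = 21
  343a + 49b + 7c + d = 139
Solving the system yields a = 1, b = -4, c = -2, d = 6.
So g(s) = s³ - 4s² - 2s + 6.
Then g(2) = -6.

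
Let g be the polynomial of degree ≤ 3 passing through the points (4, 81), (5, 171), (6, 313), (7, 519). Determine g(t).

Write g(t) = at^3 + bt^2 + ct + d. Substituting each data point gives a linear system:
  64a + 16b + 4c + d = 81
  125a + 25b + 5c + d = 171
  216a + 36b + 6c + d = 313
  343a + 49b + 7c + d = 519
Solving the system yields a = 2, b = -4, c = 4, d = 1.
So g(t) = 2t^3 - 4t^2 + 4t + 1.
Check: g(4) = 81. ✓

g(t) = 2t^3 - 4t^2 + 4t + 1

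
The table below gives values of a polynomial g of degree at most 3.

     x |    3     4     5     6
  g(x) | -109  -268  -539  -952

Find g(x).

Using the Lagrange interpolation formula with nodes 3, 4, 5, 6:
  L_0(x) = (x - 4)(x - 5)(x - 6) / -6
  L_1(x) = (x - 3)(x - 5)(x - 6) / 2
  L_2(x) = (x - 3)(x - 4)(x - 6) / -2
  L_3(x) = (x - 3)(x - 4)(x - 5) / 6
Then g(x) = -109·L_0(x) - 268·L_1(x) - 539·L_2(x) - 952·L_3(x).
Expanding and collecting terms gives g(x) = -5x^3 + 4x^2 - 2x - 4.
Check: g(5) = -539. ✓

g(x) = -5x^3 + 4x^2 - 2x - 4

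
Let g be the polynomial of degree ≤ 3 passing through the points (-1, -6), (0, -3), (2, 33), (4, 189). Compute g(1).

Using the Lagrange interpolation formula with nodes -1, 0, 2, 4:
  L_0(x) = x(x - 2)(x - 4) / -15
  L_1(x) = (x + 1)(x - 2)(x - 4) / 8
  L_2(x) = (x + 1)x(x - 4) / -12
  L_3(x) = (x + 1)x(x - 2) / 40
Then g(x) = -6·L_0(x) - 3·L_1(x) + 33·L_2(x) + 189·L_3(x).
Expanding and collecting terms gives g(x) = 2x^3 + 3x^2 + 4x - 3.
Evaluating at x = 1: g(1) = 6.

6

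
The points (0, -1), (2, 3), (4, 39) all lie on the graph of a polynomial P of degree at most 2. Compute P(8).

207

Forward differences of the values at s = 0, 2, 4:
  P  : -1  3  39
  Δ  : 4  36
  Δ^2: 32
The second differences are constant, confirming degree 2.
Interpolating (Newton forward form) and evaluating at s = 8 gives P(8) = 207.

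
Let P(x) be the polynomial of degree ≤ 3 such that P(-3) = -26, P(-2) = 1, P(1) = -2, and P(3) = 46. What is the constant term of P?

1

Write P(x) = ax^3 + bx^2 + cx + d. Substituting each data point gives a linear system:
  -27a + 9b - 3c + d = -26
  -8a + 4b - 2c + d = 1
  a + b + c + d = -2
  27a + 9b + 3c + d = 46
Solving the system yields a = 2, b = 1, c = -6, d = 1.
So P(x) = 2x³ + x² - 6x + 1.
The constant term is 1.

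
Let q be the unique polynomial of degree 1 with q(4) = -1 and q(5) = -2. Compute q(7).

Write q(u) = au + b. Substituting each data point gives a linear system:
  4a + b = -1
  5a + b = -2
Solving the system yields a = -1, b = 3.
So q(u) = -u + 3.
Then q(7) = -4.

-4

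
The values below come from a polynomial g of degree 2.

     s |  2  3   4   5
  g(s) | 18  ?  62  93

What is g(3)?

The 3 known points determine the degree-2 polynomial uniquely.
Write g(s) = as^2 + bs + c. Substituting each data point gives a linear system:
  4a + 2b + c = 18
  16a + 4b + c = 62
  25a + 5b + c = 93
Solving the system yields a = 3, b = 4, c = -2.
So g(s) = 3s² + 4s - 2.
Then g(3) = 37.

37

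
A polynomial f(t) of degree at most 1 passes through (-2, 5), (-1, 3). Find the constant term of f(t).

1

Write f(t) = at + b. Substituting each data point gives a linear system:
  -2a + b = 5
  -a + b = 3
Solving the system yields a = -2, b = 1.
So f(t) = -2t + 1.
The constant term is 1.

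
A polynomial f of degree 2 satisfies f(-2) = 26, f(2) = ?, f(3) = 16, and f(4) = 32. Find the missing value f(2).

6

The 3 known points determine the degree-2 polynomial uniquely.
Write f(n) = an^2 + bn + c. Substituting each data point gives a linear system:
  4a - 2b + c = 26
  9a + 3b + c = 16
  16a + 4b + c = 32
Solving the system yields a = 3, b = -5, c = 4.
So f(n) = 3n^2 - 5n + 4.
Then f(2) = 6.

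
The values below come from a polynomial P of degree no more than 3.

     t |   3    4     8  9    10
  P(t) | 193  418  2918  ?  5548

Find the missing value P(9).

The 4 known points determine the degree-3 polynomial uniquely.
Write P(t) = at^3 + bt^2 + ct + d. Substituting each data point gives a linear system:
  27a + 9b + 3c + d = 193
  64a + 16b + 4c + d = 418
  512a + 64b + 8c + d = 2918
  1000a + 100b + 10c + d = 5548
Solving the system yields a = 5, b = 5, c = 5, d = -2.
So P(t) = 5t³ + 5t² + 5t - 2.
Then P(9) = 4093.

4093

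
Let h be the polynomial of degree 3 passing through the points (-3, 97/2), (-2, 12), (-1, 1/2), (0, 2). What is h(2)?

Write h(t) = at^3 + bt^2 + ct + d. Substituting each data point gives a linear system:
  -27a + 9b - 3c + d = 97/2
  -8a + 4b - 2c + d = 12
  -a + b - c + d = 1/2
  d = 2
Solving the system yields a = -2, b = 1/2, c = 4, d = 2.
So h(t) = -2t^3 + (1/2)t^2 + 4t + 2.
Then h(2) = -4.

-4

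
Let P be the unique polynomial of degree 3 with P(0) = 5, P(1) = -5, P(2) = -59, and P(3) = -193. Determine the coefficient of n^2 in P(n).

Write P(n) = an^3 + bn^2 + cn + d. Substituting each data point gives a linear system:
  d = 5
  a + b + c + d = -5
  8a + 4b + 2c + d = -59
  27a + 9b + 3c + d = -193
Solving the system yields a = -6, b = -4, c = 0, d = 5.
So P(n) = -6n^3 - 4n^2 + 5.
The coefficient of n^2 is -4.

-4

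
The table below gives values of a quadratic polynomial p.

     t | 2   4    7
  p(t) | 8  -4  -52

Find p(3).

Using the Lagrange interpolation formula with nodes 2, 4, 7:
  L_0(t) = (t - 4)(t - 7) / 10
  L_1(t) = (t - 2)(t - 7) / -6
  L_2(t) = (t - 2)(t - 4) / 15
Then p(t) = 8·L_0(t) - 4·L_1(t) - 52·L_2(t).
Expanding and collecting terms gives p(t) = -2t^2 + 6t + 4.
Evaluating at t = 3: p(3) = 4.

4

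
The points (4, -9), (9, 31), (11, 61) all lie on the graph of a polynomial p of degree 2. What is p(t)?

Write p(t) = at^2 + bt + c. Substituting each data point gives a linear system:
  16a + 4b + c = -9
  81a + 9b + c = 31
  121a + 11b + c = 61
Solving the system yields a = 1, b = -5, c = -5.
So p(t) = t^2 - 5t - 5.
Check: p(4) = -9. ✓

p(t) = t^2 - 5t - 5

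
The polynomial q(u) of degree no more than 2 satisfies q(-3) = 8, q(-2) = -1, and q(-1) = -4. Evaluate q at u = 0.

Using the Lagrange interpolation formula with nodes -3, -2, -1:
  L_0(u) = (u + 2)(u + 1) / 2
  L_1(u) = (u + 3)(u + 1) / -1
  L_2(u) = (u + 3)(u + 2) / 2
Then q(u) = 8·L_0(u) - 1·L_1(u) - 4·L_2(u).
Expanding and collecting terms gives q(u) = 3u^2 + 6u - 1.
Evaluating at u = 0: q(0) = -1.

-1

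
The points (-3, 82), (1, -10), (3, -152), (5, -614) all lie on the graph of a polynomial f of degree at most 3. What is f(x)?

f(x) = -4x^3 - 4x^2 - 3x + 1

Write f(x) = ax^3 + bx^2 + cx + d. Substituting each data point gives a linear system:
  -27a + 9b - 3c + d = 82
  a + b + c + d = -10
  27a + 9b + 3c + d = -152
  125a + 25b + 5c + d = -614
Solving the system yields a = -4, b = -4, c = -3, d = 1.
So f(x) = -4x^3 - 4x^2 - 3x + 1.
Check: f(-3) = 82. ✓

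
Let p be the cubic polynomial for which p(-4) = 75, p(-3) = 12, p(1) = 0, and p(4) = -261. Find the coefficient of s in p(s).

Write p(s) = as^3 + bs^2 + cs + d. Substituting each data point gives a linear system:
  -64a + 16b - 4c + d = 75
  -27a + 9b - 3c + d = 12
  a + b + c + d = 0
  64a + 16b + 4c + d = -261
Solving the system yields a = -3, b = -6, c = 6, d = 3.
So p(s) = -3s³ - 6s² + 6s + 3.
The coefficient of s is 6.

6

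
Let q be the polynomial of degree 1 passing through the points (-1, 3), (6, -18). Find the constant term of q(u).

Write q(u) = au + b. Substituting each data point gives a linear system:
  -a + b = 3
  6a + b = -18
Solving the system yields a = -3, b = 0.
So q(u) = -3u.
The constant term is 0.

0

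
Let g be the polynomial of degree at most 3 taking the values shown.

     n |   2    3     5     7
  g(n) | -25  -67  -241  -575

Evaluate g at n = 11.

Write g(n) = an^3 + bn^2 + cn + d. Substituting each data point gives a linear system:
  8a + 4b + 2c + d = -25
  27a + 9b + 3c + d = -67
  125a + 25b + 5c + d = -241
  343a + 49b + 7c + d = -575
Solving the system yields a = -1, b = -5, c = 2, d = -1.
So g(n) = -n^3 - 5n^2 + 2n - 1.
Then g(11) = -1915.

-1915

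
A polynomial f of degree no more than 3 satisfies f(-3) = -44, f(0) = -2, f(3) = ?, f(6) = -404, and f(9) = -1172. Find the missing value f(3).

-68

The 4 known points determine the degree-3 polynomial uniquely.
Write f(x) = ax^3 + bx^2 + cx + d. Substituting each data point gives a linear system:
  -27a + 9b - 3c + d = -44
  d = -2
  216a + 36b + 6c + d = -404
  729a + 81b + 9c + d = -1172
Solving the system yields a = -1, b = -6, c = 5, d = -2.
So f(x) = -x^3 - 6x^2 + 5x - 2.
Then f(3) = -68.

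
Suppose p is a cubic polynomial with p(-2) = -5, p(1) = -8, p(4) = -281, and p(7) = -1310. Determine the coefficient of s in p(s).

2

Write p(s) = as^3 + bs^2 + cs + d. Substituting each data point gives a linear system:
  -8a + 4b - 2c + d = -5
  a + b + c + d = -8
  64a + 16b + 4c + d = -281
  343a + 49b + 7c + d = -1310
Solving the system yields a = -3, b = -6, c = 2, d = -1.
So p(s) = -3s^3 - 6s^2 + 2s - 1.
The coefficient of s is 2.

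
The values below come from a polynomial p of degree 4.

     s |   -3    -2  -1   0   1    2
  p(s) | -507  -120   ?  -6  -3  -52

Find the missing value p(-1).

On equispaced nodes a degree-4 polynomial has vanishing fifth forward difference, so
  - p(-3) + 5·p(-2) - 10·p(-1) + 10·p(0) - 5·p(1) + p(2) = 0.
Substituting the known values and solving for p(-1):
  -10·p(-1) = 190
  p(-1) = -19.

-19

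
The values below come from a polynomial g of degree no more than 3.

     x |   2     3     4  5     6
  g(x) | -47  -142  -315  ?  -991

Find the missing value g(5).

On equispaced nodes a degree-3 polynomial has vanishing fourth forward difference, so
  g(2) - 4·g(3) + 6·g(4) - 4·g(5) + g(6) = 0.
Substituting the known values and solving for g(5):
  -4·g(5) = 2360
  g(5) = -590.

-590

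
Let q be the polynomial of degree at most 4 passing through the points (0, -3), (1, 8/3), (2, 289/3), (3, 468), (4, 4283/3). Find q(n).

q(n) = 5n^4 + (5/3)n^3 + 4n^2 - 5n - 3

Write q(n) = an^4 + bn^3 + cn^2 + dn + e. Substituting each data point gives a linear system:
  e = -3
  a + b + c + d + e = 8/3
  16a + 8b + 4c + 2d + e = 289/3
  81a + 27b + 9c + 3d + e = 468
  256a + 64b + 16c + 4d + e = 4283/3
Solving the system yields a = 5, b = 5/3, c = 4, d = -5, e = -3.
So q(n) = 5n⁴ + (5/3)n³ + 4n² - 5n - 3.
Check: q(4) = 4283/3. ✓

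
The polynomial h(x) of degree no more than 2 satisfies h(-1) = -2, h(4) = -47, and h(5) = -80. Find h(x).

h(x) = -4x^2 + 3x + 5

Write h(x) = ax^2 + bx + c. Substituting each data point gives a linear system:
  a - b + c = -2
  16a + 4b + c = -47
  25a + 5b + c = -80
Solving the system yields a = -4, b = 3, c = 5.
So h(x) = -4x² + 3x + 5.
Check: h(-1) = -2. ✓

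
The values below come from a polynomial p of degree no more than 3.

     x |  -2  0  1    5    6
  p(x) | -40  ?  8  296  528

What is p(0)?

The 4 known points determine the degree-3 polynomial uniquely.
Write p(x) = ax^3 + bx^2 + cx + d. Substituting each data point gives a linear system:
  -8a + 4b - 2c + d = -40
  a + b + c + d = 8
  125a + 25b + 5c + d = 296
  216a + 36b + 6c + d = 528
Solving the system yields a = 3, b = -4, c = 3, d = 6.
So p(x) = 3x³ - 4x² + 3x + 6.
Then p(0) = 6.

6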